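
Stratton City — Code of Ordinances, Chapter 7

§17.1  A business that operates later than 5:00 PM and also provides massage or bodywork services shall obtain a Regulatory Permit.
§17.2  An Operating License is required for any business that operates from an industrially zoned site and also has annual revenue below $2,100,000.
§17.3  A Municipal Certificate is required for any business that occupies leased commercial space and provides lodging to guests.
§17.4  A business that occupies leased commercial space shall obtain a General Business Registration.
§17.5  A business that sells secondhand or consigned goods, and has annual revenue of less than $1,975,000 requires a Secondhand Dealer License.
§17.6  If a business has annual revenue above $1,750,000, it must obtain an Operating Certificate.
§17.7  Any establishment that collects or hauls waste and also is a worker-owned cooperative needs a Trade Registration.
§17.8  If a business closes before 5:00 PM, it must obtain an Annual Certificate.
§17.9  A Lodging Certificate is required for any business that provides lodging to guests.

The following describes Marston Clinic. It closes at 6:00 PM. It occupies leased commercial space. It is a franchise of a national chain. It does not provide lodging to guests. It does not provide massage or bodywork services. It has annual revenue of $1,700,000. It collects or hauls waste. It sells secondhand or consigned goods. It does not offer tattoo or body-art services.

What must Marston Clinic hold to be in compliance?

§17.1 closes 6:00 PM, after 5:00 PM; does not provide massage or bodywork services → Regulatory Permit not required.
§17.2 occupies leased commercial space (not: operates from an industrially zoned site); revenue $1,700,000 < $2,100,000 → Operating License not required.
§17.3 occupies leased commercial space; does not provide lodging to guests → Municipal Certificate not required.
§17.4 occupies leased commercial space → General Business Registration required.
§17.5 sells secondhand or consigned goods; revenue $1,700,000 < $1,975,000 → Secondhand Dealer License required.
§17.6 revenue $1,700,000 ≤ $1,750,000 → Operating Certificate not required.
§17.7 collects or hauls waste; is a franchise of a national chain (not: is a worker-owned cooperative) → Trade Registration not required.
§17.8 closes 6:00 PM, after 5:00 PM → Annual Certificate not required.
§17.9 does not provide lodging to guests → Lodging Certificate not required.

General Business Registration, Secondhand Dealer License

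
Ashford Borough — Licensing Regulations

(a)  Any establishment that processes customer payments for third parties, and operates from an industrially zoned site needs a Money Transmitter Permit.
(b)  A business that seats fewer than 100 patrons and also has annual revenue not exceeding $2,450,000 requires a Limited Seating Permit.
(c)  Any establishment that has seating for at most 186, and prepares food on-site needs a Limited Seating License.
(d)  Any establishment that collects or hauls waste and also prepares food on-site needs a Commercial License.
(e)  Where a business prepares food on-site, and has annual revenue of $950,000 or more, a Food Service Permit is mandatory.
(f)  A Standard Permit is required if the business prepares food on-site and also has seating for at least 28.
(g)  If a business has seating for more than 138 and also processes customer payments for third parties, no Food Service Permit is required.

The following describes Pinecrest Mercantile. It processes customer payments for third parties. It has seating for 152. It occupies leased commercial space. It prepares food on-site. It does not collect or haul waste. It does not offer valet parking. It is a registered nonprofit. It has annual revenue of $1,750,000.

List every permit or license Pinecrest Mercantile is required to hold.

Limited Seating License, Standard Permit

(a) processes customer payments for third parties; occupies leased commercial space (not: operates from an industrially zoned site) → Money Transmitter Permit not required.
(b) seating 152 ≥ 100; revenue $1,750,000 ≤ $2,450,000 → Limited Seating Permit not required.
(c) seating 152 ≤ 186; prepares food on-site → Limited Seating License required.
(d) does not collect or haul waste; prepares food on-site → Commercial License not required.
(e) prepares food on-site; revenue $1,750,000 ≥ $950,000 → Food Service Permit required.
(f) prepares food on-site; seating 152 ≥ 28 → Standard Permit required.
(g) seating 152 > 138; processes customer payments for third parties → exempt from Food Service Permit.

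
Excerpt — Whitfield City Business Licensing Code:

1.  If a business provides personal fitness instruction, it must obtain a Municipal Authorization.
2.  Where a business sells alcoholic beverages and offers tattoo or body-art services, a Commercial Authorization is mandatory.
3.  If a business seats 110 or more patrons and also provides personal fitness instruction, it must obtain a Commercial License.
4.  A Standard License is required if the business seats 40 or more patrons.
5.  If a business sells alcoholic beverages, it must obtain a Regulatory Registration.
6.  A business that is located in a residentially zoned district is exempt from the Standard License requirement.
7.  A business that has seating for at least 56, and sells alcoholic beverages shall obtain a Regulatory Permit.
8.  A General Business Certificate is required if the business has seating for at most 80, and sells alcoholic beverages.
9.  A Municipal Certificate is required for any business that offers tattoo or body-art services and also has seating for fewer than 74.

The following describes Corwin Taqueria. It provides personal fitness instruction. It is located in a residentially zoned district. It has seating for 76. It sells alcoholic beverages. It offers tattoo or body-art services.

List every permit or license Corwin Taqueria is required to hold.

1. provides personal fitness instruction → Municipal Authorization required.
2. sells alcoholic beverages; offers tattoo or body-art services → Commercial Authorization required.
3. seating 76 < 110; provides personal fitness instruction → Commercial License not required.
4. seating 76 ≥ 40 → Standard License required.
5. sells alcoholic beverages → Regulatory Registration required.
6. is located in a residentially zoned district → exempt from Standard License.
7. seating 76 ≥ 56; sells alcoholic beverages → Regulatory Permit required.
8. seating 76 ≤ 80; sells alcoholic beverages → General Business Certificate required.
9. offers tattoo or body-art services; seating 76 ≥ 74 → Municipal Certificate not required.

Commercial Authorization, General Business Certificate, Municipal Authorization, Regulatory Permit, Regulatory Registration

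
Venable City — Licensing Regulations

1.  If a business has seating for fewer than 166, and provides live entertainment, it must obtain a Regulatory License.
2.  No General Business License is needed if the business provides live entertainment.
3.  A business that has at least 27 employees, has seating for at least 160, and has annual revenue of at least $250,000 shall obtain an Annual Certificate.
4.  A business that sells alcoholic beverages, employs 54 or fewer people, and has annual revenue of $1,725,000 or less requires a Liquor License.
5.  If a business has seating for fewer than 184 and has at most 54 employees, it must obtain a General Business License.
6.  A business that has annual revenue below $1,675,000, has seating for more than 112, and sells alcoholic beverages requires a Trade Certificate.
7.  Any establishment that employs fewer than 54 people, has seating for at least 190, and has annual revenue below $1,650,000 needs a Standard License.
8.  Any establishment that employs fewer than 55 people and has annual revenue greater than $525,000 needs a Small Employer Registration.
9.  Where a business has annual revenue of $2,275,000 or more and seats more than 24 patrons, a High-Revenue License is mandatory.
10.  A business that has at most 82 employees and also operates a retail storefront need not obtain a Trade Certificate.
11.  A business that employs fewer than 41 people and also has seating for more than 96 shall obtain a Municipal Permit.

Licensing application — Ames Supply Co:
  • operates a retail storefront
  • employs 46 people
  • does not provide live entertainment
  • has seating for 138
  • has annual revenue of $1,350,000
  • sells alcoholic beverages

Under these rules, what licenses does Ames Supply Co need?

1. seating 138 < 166; does not provide live entertainment → Regulatory License not required.
2. does not provide live entertainment → General Business License exemption does not apply.
3. employees 46 ≥ 27; seating 138 < 160; revenue $1,350,000 ≥ $250,000 → Annual Certificate not required.
4. sells alcoholic beverages; employees 46 ≤ 54; revenue $1,350,000 ≤ $1,725,000 → Liquor License required.
5. seating 138 < 184; employees 46 ≤ 54 → General Business License required.
6. revenue $1,350,000 < $1,675,000; seating 138 > 112; sells alcoholic beverages → Trade Certificate required.
7. employees 46 < 54; seating 138 < 190; revenue $1,350,000 < $1,650,000 → Standard License not required.
8. employees 46 < 55; revenue $1,350,000 > $525,000 → Small Employer Registration required.
9. revenue $1,350,000 < $2,275,000; seating 138 > 24 → High-Revenue License not required.
10. employees 46 ≤ 82; operates a retail storefront → exempt from Trade Certificate.
11. employees 46 ≥ 41; seating 138 > 96 → Municipal Permit not required.

General Business License, Liquor License, Small Employer Registration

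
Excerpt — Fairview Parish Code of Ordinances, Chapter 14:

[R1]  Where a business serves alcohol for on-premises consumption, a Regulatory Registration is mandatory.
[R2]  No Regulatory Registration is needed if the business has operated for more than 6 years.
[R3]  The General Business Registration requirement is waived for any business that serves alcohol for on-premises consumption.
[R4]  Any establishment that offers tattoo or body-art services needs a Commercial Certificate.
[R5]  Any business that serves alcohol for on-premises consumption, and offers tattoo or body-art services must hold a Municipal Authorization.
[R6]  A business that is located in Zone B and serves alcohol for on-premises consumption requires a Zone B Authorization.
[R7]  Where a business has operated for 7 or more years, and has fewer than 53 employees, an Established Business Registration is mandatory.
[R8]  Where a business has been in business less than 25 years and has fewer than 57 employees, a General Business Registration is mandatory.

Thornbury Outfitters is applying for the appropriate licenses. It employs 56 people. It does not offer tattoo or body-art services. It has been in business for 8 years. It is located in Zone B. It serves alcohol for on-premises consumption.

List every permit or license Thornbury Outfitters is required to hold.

[R1] serves alcohol for on-premises consumption → Regulatory Registration required.
[R2] years in business 8 > 6 → exempt from Regulatory Registration.
[R3] serves alcohol for on-premises consumption → exempt from General Business Registration.
[R4] does not offer tattoo or body-art services → Commercial Certificate not required.
[R5] serves alcohol for on-premises consumption; does not offer tattoo or body-art services → Municipal Authorization not required.
[R6] is located in Zone B; serves alcohol for on-premises consumption → Zone B Authorization required.
[R7] years in business 8 ≥ 7; employees 56 ≥ 53 → Established Business Registration not required.
[R8] years in business 8 < 25; employees 56 < 57 → General Business Registration required.

Zone B Authorization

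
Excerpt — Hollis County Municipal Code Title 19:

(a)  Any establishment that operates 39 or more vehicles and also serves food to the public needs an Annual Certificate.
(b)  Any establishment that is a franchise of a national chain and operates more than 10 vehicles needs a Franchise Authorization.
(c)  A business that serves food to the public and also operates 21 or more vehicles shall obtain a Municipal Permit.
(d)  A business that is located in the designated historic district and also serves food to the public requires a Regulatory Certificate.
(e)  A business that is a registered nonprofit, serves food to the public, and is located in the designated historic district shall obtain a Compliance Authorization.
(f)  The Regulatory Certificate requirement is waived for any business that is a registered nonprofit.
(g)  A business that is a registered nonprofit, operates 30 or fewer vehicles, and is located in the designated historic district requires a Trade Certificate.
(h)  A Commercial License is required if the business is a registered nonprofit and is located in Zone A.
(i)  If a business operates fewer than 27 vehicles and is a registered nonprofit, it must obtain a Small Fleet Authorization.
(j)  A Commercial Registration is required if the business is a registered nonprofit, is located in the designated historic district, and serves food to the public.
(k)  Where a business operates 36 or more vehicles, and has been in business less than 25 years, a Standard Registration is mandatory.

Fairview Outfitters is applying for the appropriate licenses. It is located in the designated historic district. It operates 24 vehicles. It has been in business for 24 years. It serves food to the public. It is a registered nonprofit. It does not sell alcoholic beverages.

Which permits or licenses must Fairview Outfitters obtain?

Commercial Registration, Compliance Authorization, Municipal Permit, Small Fleet Authorization, Trade Certificate

(a) vehicles 24 < 39; serves food to the public → Annual Certificate not required.
(b) is a registered nonprofit (not: is a franchise of a national chain); vehicles 24 > 10 → Franchise Authorization not required.
(c) serves food to the public; vehicles 24 ≥ 21 → Municipal Permit required.
(d) is located in the designated historic district; serves food to the public → Regulatory Certificate required.
(e) is a registered nonprofit; serves food to the public; is located in the designated historic district → Compliance Authorization required.
(f) is a registered nonprofit → exempt from Regulatory Certificate.
(g) is a registered nonprofit; vehicles 24 ≤ 30; is located in the designated historic district → Trade Certificate required.
(h) is a registered nonprofit; is located in the designated historic district (not: is located in Zone A) → Commercial License not required.
(i) vehicles 24 < 27; is a registered nonprofit → Small Fleet Authorization required.
(j) is a registered nonprofit; is located in the designated historic district; serves food to the public → Commercial Registration required.
(k) vehicles 24 < 36; years in business 24 < 25 → Standard Registration not required.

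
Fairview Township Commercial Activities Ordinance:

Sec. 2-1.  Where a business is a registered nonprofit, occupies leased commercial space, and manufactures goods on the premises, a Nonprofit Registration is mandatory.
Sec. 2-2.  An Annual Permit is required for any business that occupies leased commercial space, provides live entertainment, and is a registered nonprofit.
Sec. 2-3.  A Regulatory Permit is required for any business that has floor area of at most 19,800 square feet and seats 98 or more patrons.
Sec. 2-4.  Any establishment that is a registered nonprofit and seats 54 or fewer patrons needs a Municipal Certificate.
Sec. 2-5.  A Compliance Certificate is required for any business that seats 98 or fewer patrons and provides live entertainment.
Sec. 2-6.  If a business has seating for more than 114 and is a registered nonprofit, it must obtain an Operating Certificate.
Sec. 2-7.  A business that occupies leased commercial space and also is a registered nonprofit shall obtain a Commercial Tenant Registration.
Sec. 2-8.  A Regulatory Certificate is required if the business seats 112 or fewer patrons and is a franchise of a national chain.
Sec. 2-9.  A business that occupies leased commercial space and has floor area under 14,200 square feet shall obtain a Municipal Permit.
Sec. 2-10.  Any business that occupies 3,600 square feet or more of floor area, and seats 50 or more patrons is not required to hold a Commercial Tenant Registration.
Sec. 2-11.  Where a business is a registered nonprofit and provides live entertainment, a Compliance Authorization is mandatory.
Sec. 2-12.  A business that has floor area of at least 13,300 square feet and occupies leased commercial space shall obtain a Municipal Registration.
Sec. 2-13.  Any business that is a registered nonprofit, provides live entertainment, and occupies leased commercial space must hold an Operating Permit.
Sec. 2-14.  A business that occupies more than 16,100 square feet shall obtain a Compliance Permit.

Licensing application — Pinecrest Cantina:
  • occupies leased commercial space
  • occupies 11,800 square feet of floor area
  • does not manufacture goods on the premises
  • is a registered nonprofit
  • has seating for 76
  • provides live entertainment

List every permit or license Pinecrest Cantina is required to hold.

Annual Permit, Compliance Authorization, Compliance Certificate, Municipal Permit, Operating Permit

Sec. 2-1. is a registered nonprofit; occupies leased commercial space; does not manufacture goods on the premises → Nonprofit Registration not required.
Sec. 2-2. occupies leased commercial space; provides live entertainment; is a registered nonprofit → Annual Permit required.
Sec. 2-3. floor area 11,800 square feet ≤ 19,800 square feet; seating 76 < 98 → Regulatory Permit not required.
Sec. 2-4. is a registered nonprofit; seating 76 > 54 → Municipal Certificate not required.
Sec. 2-5. seating 76 ≤ 98; provides live entertainment → Compliance Certificate required.
Sec. 2-6. seating 76 ≤ 114; is a registered nonprofit → Operating Certificate not required.
Sec. 2-7. occupies leased commercial space; is a registered nonprofit → Commercial Tenant Registration required.
Sec. 2-8. seating 76 ≤ 112; is a registered nonprofit (not: is a franchise of a national chain) → Regulatory Certificate not required.
Sec. 2-9. occupies leased commercial space; floor area 11,800 square feet < 14,200 square feet → Municipal Permit required.
Sec. 2-10. floor area 11,800 square feet ≥ 3,600 square feet; seating 76 ≥ 50 → exempt from Commercial Tenant Registration.
Sec. 2-11. is a registered nonprofit; provides live entertainment → Compliance Authorization required.
Sec. 2-12. floor area 11,800 square feet < 13,300 square feet; occupies leased commercial space → Municipal Registration not required.
Sec. 2-13. is a registered nonprofit; provides live entertainment; occupies leased commercial space → Operating Permit required.
Sec. 2-14. floor area 11,800 square feet ≤ 16,100 square feet → Compliance Permit not required.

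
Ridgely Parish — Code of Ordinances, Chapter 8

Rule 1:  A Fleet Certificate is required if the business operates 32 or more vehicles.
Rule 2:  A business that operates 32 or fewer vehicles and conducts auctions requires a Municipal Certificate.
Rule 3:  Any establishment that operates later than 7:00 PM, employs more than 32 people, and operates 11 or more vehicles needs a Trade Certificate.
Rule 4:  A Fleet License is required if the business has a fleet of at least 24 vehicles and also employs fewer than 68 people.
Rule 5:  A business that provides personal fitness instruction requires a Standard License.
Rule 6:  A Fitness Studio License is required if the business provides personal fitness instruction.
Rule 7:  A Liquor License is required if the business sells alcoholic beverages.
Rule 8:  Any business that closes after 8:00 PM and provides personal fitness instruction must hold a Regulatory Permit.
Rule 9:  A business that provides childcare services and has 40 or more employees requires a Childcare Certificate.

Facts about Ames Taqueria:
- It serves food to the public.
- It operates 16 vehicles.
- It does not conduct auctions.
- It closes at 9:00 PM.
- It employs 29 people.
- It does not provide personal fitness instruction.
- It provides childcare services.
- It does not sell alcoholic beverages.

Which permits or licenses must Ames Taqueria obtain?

None

Rule 1: vehicles 16 < 32 → Fleet Certificate not required.
Rule 2: vehicles 16 ≤ 32; does not conduct auctions → Municipal Certificate not required.
Rule 3: closes 9:00 PM, after 7:00 PM; employees 29 ≤ 32; vehicles 16 ≥ 11 → Trade Certificate not required.
Rule 4: vehicles 16 < 24; employees 29 < 68 → Fleet License not required.
Rule 5: does not provide personal fitness instruction → Standard License not required.
Rule 6: does not provide personal fitness instruction → Fitness Studio License not required.
Rule 7: does not sell alcoholic beverages → Liquor License not required.
Rule 8: closes 9:00 PM, after 8:00 PM; does not provide personal fitness instruction → Regulatory Permit not required.
Rule 9: provides childcare services; employees 29 < 40 → Childcare Certificate not required.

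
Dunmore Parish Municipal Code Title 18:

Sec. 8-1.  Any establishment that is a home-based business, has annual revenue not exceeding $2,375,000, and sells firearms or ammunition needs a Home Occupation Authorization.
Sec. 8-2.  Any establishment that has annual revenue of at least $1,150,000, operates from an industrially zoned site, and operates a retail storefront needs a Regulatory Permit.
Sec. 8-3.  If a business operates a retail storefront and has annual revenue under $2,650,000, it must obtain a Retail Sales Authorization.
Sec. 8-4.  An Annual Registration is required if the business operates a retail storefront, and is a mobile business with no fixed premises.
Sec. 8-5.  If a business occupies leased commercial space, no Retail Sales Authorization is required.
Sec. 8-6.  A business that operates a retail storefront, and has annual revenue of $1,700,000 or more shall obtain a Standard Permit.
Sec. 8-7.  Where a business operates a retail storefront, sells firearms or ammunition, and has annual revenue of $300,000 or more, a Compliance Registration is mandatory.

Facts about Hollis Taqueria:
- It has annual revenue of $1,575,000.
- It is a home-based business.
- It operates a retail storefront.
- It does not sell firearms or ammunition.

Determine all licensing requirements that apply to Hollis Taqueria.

Sec. 8-1. is a home-based business; revenue $1,575,000 ≤ $2,375,000; does not sell firearms or ammunition → Home Occupation Authorization not required.
Sec. 8-2. revenue $1,575,000 ≥ $1,150,000; is a home-based business (not: operates from an industrially zoned site); operates a retail storefront → Regulatory Permit not required.
Sec. 8-3. operates a retail storefront; revenue $1,575,000 < $2,650,000 → Retail Sales Authorization required.
Sec. 8-4. operates a retail storefront; is a home-based business (not: is a mobile business with no fixed premises) → Annual Registration not required.
Sec. 8-5. is a home-based business (not: occupies leased commercial space) → Retail Sales Authorization exemption does not apply.
Sec. 8-6. operates a retail storefront; revenue $1,575,000 < $1,700,000 → Standard Permit not required.
Sec. 8-7. operates a retail storefront; does not sell firearms or ammunition; revenue $1,575,000 ≥ $300,000 → Compliance Registration not required.

Retail Sales Authorization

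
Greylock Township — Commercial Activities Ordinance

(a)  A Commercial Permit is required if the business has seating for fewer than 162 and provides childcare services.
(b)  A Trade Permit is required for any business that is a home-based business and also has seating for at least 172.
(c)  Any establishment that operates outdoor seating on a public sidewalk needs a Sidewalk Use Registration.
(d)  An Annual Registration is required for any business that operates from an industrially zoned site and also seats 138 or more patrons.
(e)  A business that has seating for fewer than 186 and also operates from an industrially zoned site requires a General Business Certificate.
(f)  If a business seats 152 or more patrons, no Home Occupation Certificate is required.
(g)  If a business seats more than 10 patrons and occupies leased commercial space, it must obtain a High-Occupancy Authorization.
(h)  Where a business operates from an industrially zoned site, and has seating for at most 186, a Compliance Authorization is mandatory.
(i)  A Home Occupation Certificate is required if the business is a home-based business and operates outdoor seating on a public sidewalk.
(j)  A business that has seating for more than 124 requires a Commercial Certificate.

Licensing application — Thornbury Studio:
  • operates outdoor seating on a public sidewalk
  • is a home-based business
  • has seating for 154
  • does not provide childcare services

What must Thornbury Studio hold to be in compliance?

(a) seating 154 < 162; does not provide childcare services → Commercial Permit not required.
(b) is a home-based business; seating 154 < 172 → Trade Permit not required.
(c) operates outdoor seating on a public sidewalk → Sidewalk Use Registration required.
(d) is a home-based business (not: operates from an industrially zoned site); seating 154 ≥ 138 → Annual Registration not required.
(e) seating 154 < 186; is a home-based business (not: operates from an industrially zoned site) → General Business Certificate not required.
(f) seating 154 ≥ 152 → exempt from Home Occupation Certificate.
(g) seating 154 > 10; is a home-based business (not: occupies leased commercial space) → High-Occupancy Authorization not required.
(h) is a home-based business (not: operates from an industrially zoned site); seating 154 ≤ 186 → Compliance Authorization not required.
(i) is a home-based business; operates outdoor seating on a public sidewalk → Home Occupation Certificate required.
(j) seating 154 > 124 → Commercial Certificate required.

Commercial Certificate, Sidewalk Use Registration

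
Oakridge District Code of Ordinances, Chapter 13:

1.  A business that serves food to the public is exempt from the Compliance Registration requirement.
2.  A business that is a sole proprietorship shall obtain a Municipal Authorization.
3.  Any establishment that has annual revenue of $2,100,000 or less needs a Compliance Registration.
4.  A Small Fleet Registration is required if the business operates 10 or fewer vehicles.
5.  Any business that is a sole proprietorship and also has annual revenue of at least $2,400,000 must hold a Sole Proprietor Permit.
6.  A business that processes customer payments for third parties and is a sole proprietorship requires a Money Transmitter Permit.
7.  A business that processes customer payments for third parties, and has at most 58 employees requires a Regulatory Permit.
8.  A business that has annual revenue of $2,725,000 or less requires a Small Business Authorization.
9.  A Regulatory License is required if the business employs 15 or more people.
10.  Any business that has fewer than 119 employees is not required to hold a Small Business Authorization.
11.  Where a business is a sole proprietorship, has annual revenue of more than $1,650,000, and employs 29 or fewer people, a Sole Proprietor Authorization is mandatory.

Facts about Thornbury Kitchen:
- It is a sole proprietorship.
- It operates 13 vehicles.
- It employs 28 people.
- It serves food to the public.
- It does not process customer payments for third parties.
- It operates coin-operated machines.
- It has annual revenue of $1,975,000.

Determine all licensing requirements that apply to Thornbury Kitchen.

1. serves food to the public → exempt from Compliance Registration.
2. is a sole proprietorship → Municipal Authorization required.
3. revenue $1,975,000 ≤ $2,100,000 → Compliance Registration required.
4. vehicles 13 > 10 → Small Fleet Registration not required.
5. is a sole proprietorship; revenue $1,975,000 < $2,400,000 → Sole Proprietor Permit not required.
6. does not process customer payments for third parties; is a sole proprietorship → Money Transmitter Permit not required.
7. does not process customer payments for third parties; employees 28 ≤ 58 → Regulatory Permit not required.
8. revenue $1,975,000 ≤ $2,725,000 → Small Business Authorization required.
9. employees 28 ≥ 15 → Regulatory License required.
10. employees 28 < 119 → exempt from Small Business Authorization.
11. is a sole proprietorship; revenue $1,975,000 > $1,650,000; employees 28 ≤ 29 → Sole Proprietor Authorization required.

Municipal Authorization, Regulatory License, Sole Proprietor Authorization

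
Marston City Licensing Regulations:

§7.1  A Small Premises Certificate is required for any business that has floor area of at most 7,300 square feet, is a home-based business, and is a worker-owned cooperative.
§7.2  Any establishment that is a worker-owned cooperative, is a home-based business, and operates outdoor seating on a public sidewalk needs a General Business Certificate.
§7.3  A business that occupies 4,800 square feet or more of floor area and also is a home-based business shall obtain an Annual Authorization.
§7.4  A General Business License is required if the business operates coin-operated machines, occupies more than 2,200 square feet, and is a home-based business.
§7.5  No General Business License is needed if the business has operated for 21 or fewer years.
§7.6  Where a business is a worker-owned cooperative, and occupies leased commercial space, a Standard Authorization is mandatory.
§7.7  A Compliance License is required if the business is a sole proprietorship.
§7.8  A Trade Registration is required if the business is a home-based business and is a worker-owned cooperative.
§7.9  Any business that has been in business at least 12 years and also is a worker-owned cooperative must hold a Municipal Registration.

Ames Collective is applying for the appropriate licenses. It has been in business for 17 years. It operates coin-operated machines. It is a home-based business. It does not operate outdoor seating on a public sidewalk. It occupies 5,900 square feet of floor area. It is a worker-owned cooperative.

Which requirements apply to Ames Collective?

Annual Authorization, Municipal Registration, Small Premises Certificate, Trade Registration

§7.1 floor area 5,900 square feet ≤ 7,300 square feet; is a home-based business; is a worker-owned cooperative → Small Premises Certificate required.
§7.2 is a worker-owned cooperative; is a home-based business; does not operate outdoor seating on a public sidewalk → General Business Certificate not required.
§7.3 floor area 5,900 square feet ≥ 4,800 square feet; is a home-based business → Annual Authorization required.
§7.4 operates coin-operated machines; floor area 5,900 square feet > 2,200 square feet; is a home-based business → General Business License required.
§7.5 years in business 17 ≤ 21 → exempt from General Business License.
§7.6 is a worker-owned cooperative; is a home-based business (not: occupies leased commercial space) → Standard Authorization not required.
§7.7 is a worker-owned cooperative (not: is a sole proprietorship) → Compliance License not required.
§7.8 is a home-based business; is a worker-owned cooperative → Trade Registration required.
§7.9 years in business 17 ≥ 12; is a worker-owned cooperative → Municipal Registration required.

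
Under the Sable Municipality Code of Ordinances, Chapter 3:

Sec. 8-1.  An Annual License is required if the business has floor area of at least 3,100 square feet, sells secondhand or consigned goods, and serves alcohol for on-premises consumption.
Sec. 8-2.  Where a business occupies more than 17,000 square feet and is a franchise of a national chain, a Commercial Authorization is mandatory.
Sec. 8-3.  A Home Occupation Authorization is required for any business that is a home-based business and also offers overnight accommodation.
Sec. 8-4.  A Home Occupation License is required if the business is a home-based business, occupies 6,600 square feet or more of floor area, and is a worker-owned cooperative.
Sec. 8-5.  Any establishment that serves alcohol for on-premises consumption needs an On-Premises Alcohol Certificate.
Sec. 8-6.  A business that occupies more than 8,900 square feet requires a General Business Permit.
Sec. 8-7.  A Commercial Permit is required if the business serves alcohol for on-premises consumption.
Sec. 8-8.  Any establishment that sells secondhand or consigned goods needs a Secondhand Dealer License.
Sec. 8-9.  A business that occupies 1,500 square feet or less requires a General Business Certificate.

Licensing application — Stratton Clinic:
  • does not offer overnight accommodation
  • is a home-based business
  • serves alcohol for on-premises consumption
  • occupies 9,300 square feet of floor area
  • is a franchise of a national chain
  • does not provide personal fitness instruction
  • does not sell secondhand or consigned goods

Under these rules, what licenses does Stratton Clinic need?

Commercial Permit, General Business Permit, On-Premises Alcohol Certificate

Sec. 8-1. floor area 9,300 square feet ≥ 3,100 square feet; does not sell secondhand or consigned goods; serves alcohol for on-premises consumption → Annual License not required.
Sec. 8-2. floor area 9,300 square feet ≤ 17,000 square feet; is a franchise of a national chain → Commercial Authorization not required.
Sec. 8-3. is a home-based business; does not offer overnight accommodation → Home Occupation Authorization not required.
Sec. 8-4. is a home-based business; floor area 9,300 square feet ≥ 6,600 square feet; is a franchise of a national chain (not: is a worker-owned cooperative) → Home Occupation License not required.
Sec. 8-5. serves alcohol for on-premises consumption → On-Premises Alcohol Certificate required.
Sec. 8-6. floor area 9,300 square feet > 8,900 square feet → General Business Permit required.
Sec. 8-7. serves alcohol for on-premises consumption → Commercial Permit required.
Sec. 8-8. does not sell secondhand or consigned goods → Secondhand Dealer License not required.
Sec. 8-9. floor area 9,300 square feet > 1,500 square feet → General Business Certificate not required.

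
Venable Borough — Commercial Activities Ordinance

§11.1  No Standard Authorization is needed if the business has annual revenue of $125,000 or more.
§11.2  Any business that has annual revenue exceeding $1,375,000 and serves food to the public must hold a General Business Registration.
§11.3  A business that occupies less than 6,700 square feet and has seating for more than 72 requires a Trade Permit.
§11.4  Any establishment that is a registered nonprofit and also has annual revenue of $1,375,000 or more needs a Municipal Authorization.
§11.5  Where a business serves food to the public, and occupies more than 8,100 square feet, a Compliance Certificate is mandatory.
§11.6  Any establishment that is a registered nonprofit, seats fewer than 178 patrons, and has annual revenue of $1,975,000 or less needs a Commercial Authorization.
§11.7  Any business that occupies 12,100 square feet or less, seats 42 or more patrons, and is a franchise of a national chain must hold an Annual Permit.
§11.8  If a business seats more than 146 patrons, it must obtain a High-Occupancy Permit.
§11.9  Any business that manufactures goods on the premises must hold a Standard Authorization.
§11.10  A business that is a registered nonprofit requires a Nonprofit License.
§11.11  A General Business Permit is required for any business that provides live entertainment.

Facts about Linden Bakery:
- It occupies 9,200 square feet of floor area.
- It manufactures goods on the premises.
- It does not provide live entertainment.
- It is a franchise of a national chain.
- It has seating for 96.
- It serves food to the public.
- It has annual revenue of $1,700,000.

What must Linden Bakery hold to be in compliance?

§11.1 revenue $1,700,000 ≥ $125,000 → exempt from Standard Authorization.
§11.2 revenue $1,700,000 > $1,375,000; serves food to the public → General Business Registration required.
§11.3 floor area 9,200 square feet ≥ 6,700 square feet; seating 96 > 72 → Trade Permit not required.
§11.4 is a franchise of a national chain (not: is a registered nonprofit); revenue $1,700,000 ≥ $1,375,000 → Municipal Authorization not required.
§11.5 serves food to the public; floor area 9,200 square feet > 8,100 square feet → Compliance Certificate required.
§11.6 is a franchise of a national chain (not: is a registered nonprofit); seating 96 < 178; revenue $1,700,000 ≤ $1,975,000 → Commercial Authorization not required.
§11.7 floor area 9,200 square feet ≤ 12,100 square feet; seating 96 ≥ 42; is a franchise of a national chain → Annual Permit required.
§11.8 seating 96 ≤ 146 → High-Occupancy Permit not required.
§11.9 manufactures goods on the premises → Standard Authorization required.
§11.10 is a franchise of a national chain (not: is a registered nonprofit) → Nonprofit License not required.
§11.11 does not provide live entertainment → General Business Permit not required.

Annual Permit, Compliance Certificate, General Business Registration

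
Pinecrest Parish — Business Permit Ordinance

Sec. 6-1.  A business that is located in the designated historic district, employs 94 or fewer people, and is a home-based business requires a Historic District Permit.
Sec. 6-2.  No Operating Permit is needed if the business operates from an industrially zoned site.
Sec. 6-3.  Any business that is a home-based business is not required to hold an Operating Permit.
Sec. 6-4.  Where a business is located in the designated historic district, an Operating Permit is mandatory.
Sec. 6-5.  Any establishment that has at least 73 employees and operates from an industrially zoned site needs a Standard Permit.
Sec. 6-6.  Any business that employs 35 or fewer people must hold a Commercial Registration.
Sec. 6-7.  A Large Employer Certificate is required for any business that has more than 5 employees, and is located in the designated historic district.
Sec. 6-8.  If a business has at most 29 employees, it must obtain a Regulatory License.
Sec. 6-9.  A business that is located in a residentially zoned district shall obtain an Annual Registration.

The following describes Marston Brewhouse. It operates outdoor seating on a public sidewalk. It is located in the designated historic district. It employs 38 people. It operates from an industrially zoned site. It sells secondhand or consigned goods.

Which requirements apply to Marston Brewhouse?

Large Employer Certificate

Sec. 6-1. is located in the designated historic district; employees 38 ≤ 94; operates from an industrially zoned site (not: is a home-based business) → Historic District Permit not required.
Sec. 6-2. operates from an industrially zoned site → exempt from Operating Permit.
Sec. 6-3. operates from an industrially zoned site (not: is a home-based business) → Operating Permit exemption does not apply.
Sec. 6-4. is located in the designated historic district → Operating Permit required.
Sec. 6-5. employees 38 < 73; operates from an industrially zoned site → Standard Permit not required.
Sec. 6-6. employees 38 > 35 → Commercial Registration not required.
Sec. 6-7. employees 38 > 5; is located in the designated historic district → Large Employer Certificate required.
Sec. 6-8. employees 38 > 29 → Regulatory License not required.
Sec. 6-9. is located in the designated historic district (not: is located in a residentially zoned district) → Annual Registration not required.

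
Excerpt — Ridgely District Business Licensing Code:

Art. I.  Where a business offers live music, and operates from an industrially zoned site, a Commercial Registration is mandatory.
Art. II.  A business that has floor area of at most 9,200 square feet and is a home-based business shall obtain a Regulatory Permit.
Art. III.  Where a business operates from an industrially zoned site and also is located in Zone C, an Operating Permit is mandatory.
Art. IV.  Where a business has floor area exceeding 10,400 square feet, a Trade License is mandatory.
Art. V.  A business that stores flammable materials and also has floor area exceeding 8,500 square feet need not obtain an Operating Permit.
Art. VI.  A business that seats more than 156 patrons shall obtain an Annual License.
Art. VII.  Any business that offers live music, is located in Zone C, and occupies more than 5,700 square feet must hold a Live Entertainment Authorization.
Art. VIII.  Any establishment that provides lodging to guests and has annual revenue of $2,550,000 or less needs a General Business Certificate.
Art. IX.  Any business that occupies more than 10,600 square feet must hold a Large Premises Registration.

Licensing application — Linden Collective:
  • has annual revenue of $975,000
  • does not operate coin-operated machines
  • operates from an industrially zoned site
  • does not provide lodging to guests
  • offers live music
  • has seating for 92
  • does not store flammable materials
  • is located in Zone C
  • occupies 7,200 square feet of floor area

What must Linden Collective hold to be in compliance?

Art. I. offers live music; operates from an industrially zoned site → Commercial Registration required.
Art. II. floor area 7,200 square feet ≤ 9,200 square feet; operates from an industrially zoned site (not: is a home-based business) → Regulatory Permit not required.
Art. III. operates from an industrially zoned site; is located in Zone C → Operating Permit required.
Art. IV. floor area 7,200 square feet ≤ 10,400 square feet → Trade License not required.
Art. V. does not store flammable materials; floor area 7,200 square feet ≤ 8,500 square feet → Operating Permit exemption does not apply.
Art. VI. seating 92 ≤ 156 → Annual License not required.
Art. VII. offers live music; is located in Zone C; floor area 7,200 square feet > 5,700 square feet → Live Entertainment Authorization required.
Art. VIII. does not provide lodging to guests; revenue $975,000 ≤ $2,550,000 → General Business Certificate not required.
Art. IX. floor area 7,200 square feet ≤ 10,600 square feet → Large Premises Registration not required.

Commercial Registration, Live Entertainment Authorization, Operating Permit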